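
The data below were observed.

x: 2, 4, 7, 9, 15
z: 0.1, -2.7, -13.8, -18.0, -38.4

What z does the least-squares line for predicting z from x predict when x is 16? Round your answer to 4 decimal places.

-40.6047

n = 5, Σx = 37, Σy = -72.8, Σxy = -845.2, Σx² = 375
Sxx = Σx² − (Σx)²/n = 375 − 273.8 = 101.2
Sxy = Σxy − (Σx)(Σy)/n = -845.2 − (-538.72) = -306.48
b = Sxy/Sxx = -306.48/101.2 = -3.028458
a = ȳ − b·x̄ = -14.56 − (-3.028458)·7.4 = 7.850593
ŷ(16) = a + b·16 = 7.850593 + (-3.028458)·16 = -40.604743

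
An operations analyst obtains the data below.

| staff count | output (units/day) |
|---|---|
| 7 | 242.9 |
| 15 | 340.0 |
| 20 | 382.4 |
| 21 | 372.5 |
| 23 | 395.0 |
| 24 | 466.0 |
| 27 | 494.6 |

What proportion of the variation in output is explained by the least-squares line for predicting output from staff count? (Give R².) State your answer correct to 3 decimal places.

0.920

n = 7, Σx = 137, Σy = 2693.4, Σxy = 55894, Σx² = 2949, Σy² = 1077396.58
Sxx = Σx² − (Σx)²/n = 2949 − 2681.285714 = 267.714286
Sxy = Σxy − (Σx)(Σy)/n = 55894 − 52713.685714 = 3180.314286
Syy = Σy² − (Σy)²/n = 1077396.58 − 1036343.365714 = 41053.214286
R² = Sxy²/(Sxx·Syy) = (3180.314286)²/(267.714286·41053.214286) = 0.920283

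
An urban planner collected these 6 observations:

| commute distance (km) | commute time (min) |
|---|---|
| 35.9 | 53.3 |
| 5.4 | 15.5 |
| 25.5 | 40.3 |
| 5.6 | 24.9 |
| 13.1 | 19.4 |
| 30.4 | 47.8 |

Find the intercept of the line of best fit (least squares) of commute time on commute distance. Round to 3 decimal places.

n = 6, Σx = 115.9, Σy = 201.2, Σxy = 4871.52, Σx² = 3095.35
Sxx = Σx² − (Σx)²/n = 3095.35 − 2238.801667 = 856.548333
Sxy = Σxy − (Σx)(Σy)/n = 4871.52 − 3886.513333 = 985.006667
b = Sxy/Sxx = 985.006667/856.548333 = 1.149972
a = ȳ − b·x̄ = 33.533333 − 1.149972·19.316667 = 11.319706

11.320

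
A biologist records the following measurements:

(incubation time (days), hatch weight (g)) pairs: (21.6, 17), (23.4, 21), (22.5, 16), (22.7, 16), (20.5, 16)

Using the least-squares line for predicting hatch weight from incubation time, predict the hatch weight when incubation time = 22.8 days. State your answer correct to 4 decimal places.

17.9585

n = 5, Σx = 110.7, Σy = 86, Σxy = 1909.8, Σx² = 2455.91
Sxx = Σx² − (Σx)²/n = 2455.91 − 2450.898 = 5.012
Sxy = Σxy − (Σx)(Σy)/n = 1909.8 − 1904.04 = 5.76
b = Sxy/Sxx = 5.76/5.012 = 1.149242
a = ȳ − b·x̄ = 17.2 − 1.149242·22.14 = -8.244214
ŷ(22.8) = a + b·22.8 = -8.244214 + 1.149242·22.8 = 17.958500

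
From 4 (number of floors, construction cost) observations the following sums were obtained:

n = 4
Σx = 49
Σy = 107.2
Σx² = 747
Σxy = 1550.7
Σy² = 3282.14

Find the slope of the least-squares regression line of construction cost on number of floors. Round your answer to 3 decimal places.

1.618

Sxx = Σx² − (Σx)²/n = 747 − 600.25 = 146.75
Sxy = Σxy − (Σx)(Σy)/n = 1550.7 − 1313.2 = 237.5
b = Sxy/Sxx = 237.5/146.75 = 1.618399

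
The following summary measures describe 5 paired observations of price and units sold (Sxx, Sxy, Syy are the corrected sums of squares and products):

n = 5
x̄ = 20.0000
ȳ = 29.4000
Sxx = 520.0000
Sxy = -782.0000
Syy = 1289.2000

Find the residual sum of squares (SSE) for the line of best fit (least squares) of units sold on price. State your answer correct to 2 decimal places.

b = Sxy/Sxx = -782/520 = -1.503846
SSE = Syy − b·Sxy = 1289.2 − (-1.503846)·(-782) = 113.192308

113.19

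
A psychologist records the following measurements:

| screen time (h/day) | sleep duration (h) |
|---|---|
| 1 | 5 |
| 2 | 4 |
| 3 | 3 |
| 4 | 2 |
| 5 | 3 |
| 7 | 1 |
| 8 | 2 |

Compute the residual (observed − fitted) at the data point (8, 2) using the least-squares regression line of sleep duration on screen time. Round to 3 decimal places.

0.812

n = 7, Σx = 30, Σy = 20, Σxy = 68, Σx² = 168
Sxx = Σx² − (Σx)²/n = 168 − 128.571429 = 39.428571
Sxy = Σxy − (Σx)(Σy)/n = 68 − 85.714286 = -17.714286
b = Sxy/Sxx = -17.714286/39.428571 = -0.449275
a = ȳ − b·x̄ = 2.857143 − (-0.449275)·4.285714 = 4.782609
ŷ(8) = 4.782609 + (-0.449275)·8 = 1.188406
residual = y − ŷ = 2 − 1.188406 = 0.811594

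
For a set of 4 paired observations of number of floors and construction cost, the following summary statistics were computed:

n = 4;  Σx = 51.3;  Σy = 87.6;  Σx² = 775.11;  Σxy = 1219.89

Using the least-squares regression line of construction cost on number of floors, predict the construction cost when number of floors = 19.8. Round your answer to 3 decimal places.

Sxx = Σx² − (Σx)²/n = 775.11 − 657.9225 = 117.1875
Sxy = Σxy − (Σx)(Σy)/n = 1219.89 − 1123.47 = 96.42
b = Sxy/Sxx = 96.42/117.1875 = 0.822784
a = ȳ − b·x̄ = 21.9 − 0.822784·12.825 = 11.347795
ŷ(19.8) = a + b·19.8 = 11.347795 + 0.822784·19.8 = 27.638918

27.639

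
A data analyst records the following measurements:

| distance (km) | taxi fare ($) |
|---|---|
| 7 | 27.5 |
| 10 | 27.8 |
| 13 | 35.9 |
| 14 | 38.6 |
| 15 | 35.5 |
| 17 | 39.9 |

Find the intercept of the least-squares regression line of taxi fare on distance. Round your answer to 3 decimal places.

16.906

n = 6, Σx = 76, Σy = 205.2, Σxy = 2688.4, Σx² = 1028
Sxx = Σx² − (Σx)²/n = 1028 − 962.666667 = 65.333333
Sxy = Σxy − (Σx)(Σy)/n = 2688.4 − 2599.2 = 89.2
b = Sxy/Sxx = 89.2/65.333333 = 1.365306
a = ȳ − b·x̄ = 34.2 − 1.365306·12.666667 = 16.906122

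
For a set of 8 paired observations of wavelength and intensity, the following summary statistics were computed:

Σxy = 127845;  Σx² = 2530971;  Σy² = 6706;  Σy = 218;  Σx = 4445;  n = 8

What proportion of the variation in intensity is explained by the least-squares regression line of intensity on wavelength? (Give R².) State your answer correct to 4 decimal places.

Sxx = Σx² − (Σx)²/n = 2530971 − 2469753.125 = 61217.875
Sxy = Σxy − (Σx)(Σy)/n = 127845 − 121126.25 = 6718.75
Syy = Σy² − (Σy)²/n = 6706 − 5940.5 = 765.5
R² = Sxy²/(Sxx·Syy) = (6718.75)²/(61217.875·765.5) = 0.963282

0.9633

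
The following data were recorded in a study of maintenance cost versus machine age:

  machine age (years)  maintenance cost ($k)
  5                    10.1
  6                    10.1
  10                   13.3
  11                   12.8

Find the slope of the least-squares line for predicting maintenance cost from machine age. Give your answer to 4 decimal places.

0.5577

n = 4, Σx = 32, Σy = 46.3, Σxy = 384.9, Σx² = 282
Sxx = Σx² − (Σx)²/n = 282 − 256 = 26
Sxy = Σxy − (Σx)(Σy)/n = 384.9 − 370.4 = 14.5
b = Sxy/Sxx = 14.5/26 = 0.557692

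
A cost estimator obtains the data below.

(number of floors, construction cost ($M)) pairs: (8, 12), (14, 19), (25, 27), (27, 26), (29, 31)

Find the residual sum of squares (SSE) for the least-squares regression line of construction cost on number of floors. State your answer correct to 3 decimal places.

8.830

n = 5, Σx = 103, Σy = 115, Σxy = 2638, Σx² = 2455, Σy² = 2871
Sxx = Σx² − (Σx)²/n = 2455 − 2121.8 = 333.2
Sxy = Σxy − (Σx)(Σy)/n = 2638 − 2369 = 269
Syy = Σy² − (Σy)²/n = 2871 − 2645 = 226
b = Sxy/Sxx = 269/333.2 = 0.807323
SSE = Syy − b·Sxy = 226 − 0.807323·269 = 8.830132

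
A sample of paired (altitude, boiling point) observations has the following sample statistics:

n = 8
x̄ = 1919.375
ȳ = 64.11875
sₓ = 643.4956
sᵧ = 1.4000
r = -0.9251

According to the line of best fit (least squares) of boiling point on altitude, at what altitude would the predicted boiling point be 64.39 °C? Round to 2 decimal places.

b = r · sᵧ/sₓ = -0.9251 · 1.4/643.4956 = -0.002013
a = ȳ − b·x̄ = 64.11875 − (-0.002013)·1919.375 = 67.981806
Set a + b·x = 64.39: x = (64.39 − 67.981806) / (-0.002013) = 1784.603329

1784.60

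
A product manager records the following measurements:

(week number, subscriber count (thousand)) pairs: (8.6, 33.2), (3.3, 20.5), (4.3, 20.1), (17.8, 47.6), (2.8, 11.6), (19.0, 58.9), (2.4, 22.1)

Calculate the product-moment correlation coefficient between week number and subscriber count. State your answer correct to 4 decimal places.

0.9678

n = 7, Σx = 58.2, Σy = 214, Σxy = 2491.5, Σx² = 794.78, Σy² = 8284.44
Sxx = Σx² − (Σx)²/n = 794.78 − 483.891429 = 310.888571
Sxy = Σxy − (Σx)(Σy)/n = 2491.5 − 1779.257143 = 712.242857
Syy = Σy² − (Σy)²/n = 8284.44 − 6542.285714 = 1742.154286
r = Sxy/√(Sxx·Syy) = 712.242857/√(541615.857094) = 712.242857/735.945553 = 0.967793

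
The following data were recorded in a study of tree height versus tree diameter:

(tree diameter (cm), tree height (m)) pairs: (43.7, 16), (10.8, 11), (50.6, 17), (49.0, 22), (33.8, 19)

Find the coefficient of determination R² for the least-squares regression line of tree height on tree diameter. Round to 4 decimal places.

n = 5, Σx = 187.9, Σy = 85, Σxy = 3398.4, Σx² = 8130.13, Σy² = 1511
Sxx = Σx² − (Σx)²/n = 8130.13 − 7061.282 = 1068.848
Sxy = Σxy − (Σx)(Σy)/n = 3398.4 − 3194.3 = 204.1
Syy = Σy² − (Σy)²/n = 1511 − 1445 = 66
R² = Sxy²/(Sxx·Syy) = (204.1)²/(1068.848·66) = 0.590508

0.5905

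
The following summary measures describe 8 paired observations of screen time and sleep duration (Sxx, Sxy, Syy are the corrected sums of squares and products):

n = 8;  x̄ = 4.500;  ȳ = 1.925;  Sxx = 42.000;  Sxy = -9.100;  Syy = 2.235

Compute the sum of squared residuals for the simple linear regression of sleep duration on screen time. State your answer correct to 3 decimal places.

0.263

b = Sxy/Sxx = -9.1/42 = -0.216667
SSE = Syy − b·Sxy = 2.235 − (-0.216667)·(-9.1) = 0.263333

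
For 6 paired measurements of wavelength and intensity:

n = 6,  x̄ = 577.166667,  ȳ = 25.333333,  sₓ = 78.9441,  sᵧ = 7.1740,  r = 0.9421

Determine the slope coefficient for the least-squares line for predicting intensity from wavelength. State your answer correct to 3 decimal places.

0.086

b = r · sᵧ/sₓ = 0.9421 · 7.174/78.9441 = 0.085613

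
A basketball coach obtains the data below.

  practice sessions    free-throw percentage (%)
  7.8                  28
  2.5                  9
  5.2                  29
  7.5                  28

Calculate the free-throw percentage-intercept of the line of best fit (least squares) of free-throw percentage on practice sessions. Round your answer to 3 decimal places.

n = 4, Σx = 23, Σy = 94, Σxy = 601.7, Σx² = 150.38
Sxx = Σx² − (Σx)²/n = 150.38 − 132.25 = 18.13
Sxy = Σxy − (Σx)(Σy)/n = 601.7 − 540.5 = 61.2
b = Sxy/Sxx = 61.2/18.13 = 3.375621
a = ȳ − b·x̄ = 23.5 − 3.375621·5.75 = 4.090182

4.090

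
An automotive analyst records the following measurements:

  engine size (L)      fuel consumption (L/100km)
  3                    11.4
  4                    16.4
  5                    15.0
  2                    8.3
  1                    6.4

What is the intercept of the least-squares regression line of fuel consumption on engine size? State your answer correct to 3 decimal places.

n = 5, Σx = 15, Σy = 57.5, Σxy = 197.8, Σx² = 55
Sxx = Σx² − (Σx)²/n = 55 − 45 = 10
Sxy = Σxy − (Σx)(Σy)/n = 197.8 − 172.5 = 25.3
b = Sxy/Sxx = 25.3/10 = 2.53
a = ȳ − b·x̄ = 11.5 − 2.53·3 = 3.91

3.910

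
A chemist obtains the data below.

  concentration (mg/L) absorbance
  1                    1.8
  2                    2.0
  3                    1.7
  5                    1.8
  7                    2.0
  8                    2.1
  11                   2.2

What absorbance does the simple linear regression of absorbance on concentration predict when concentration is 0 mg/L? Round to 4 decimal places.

1.7371

n = 7, Σx = 37, Σy = 13.6, Σxy = 74.9, Σx² = 273
Sxx = Σx² − (Σx)²/n = 273 − 195.571429 = 77.428571
Sxy = Σxy − (Σx)(Σy)/n = 74.9 − 71.885714 = 3.014286
b = Sxy/Sxx = 3.014286/77.428571 = 0.038930
a = ȳ − b·x̄ = 1.942857 − 0.038930·5.285714 = 1.737085
ŷ(0) = a + b·0 = 1.737085 + 0.038930·0 = 1.737085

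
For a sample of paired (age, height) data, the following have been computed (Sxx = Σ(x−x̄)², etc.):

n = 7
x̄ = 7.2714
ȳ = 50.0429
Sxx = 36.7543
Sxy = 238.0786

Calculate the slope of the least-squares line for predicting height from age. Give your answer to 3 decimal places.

b = Sxy/Sxx = 238.0786/36.7543 = 6.477571

6.478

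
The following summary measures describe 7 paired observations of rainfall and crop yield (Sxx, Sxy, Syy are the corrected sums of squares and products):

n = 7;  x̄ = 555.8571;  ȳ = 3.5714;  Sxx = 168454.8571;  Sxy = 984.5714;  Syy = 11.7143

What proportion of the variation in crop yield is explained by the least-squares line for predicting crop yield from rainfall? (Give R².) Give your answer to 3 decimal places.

R² = Sxy²/(Sxx·Syy) = (984.5714)²/(168454.8571·11.7143) = 0.491241

0.491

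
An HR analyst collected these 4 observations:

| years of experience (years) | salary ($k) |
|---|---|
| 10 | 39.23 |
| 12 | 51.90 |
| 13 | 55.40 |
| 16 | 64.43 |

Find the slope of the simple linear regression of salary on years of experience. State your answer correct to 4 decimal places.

n = 4, Σx = 51, Σy = 210.96, Σxy = 2766.18, Σx² = 669
Sxx = Σx² − (Σx)²/n = 669 − 650.25 = 18.75
Sxy = Σxy − (Σx)(Σy)/n = 2766.18 − 2689.74 = 76.44
b = Sxy/Sxx = 76.44/18.75 = 4.0768

4.0768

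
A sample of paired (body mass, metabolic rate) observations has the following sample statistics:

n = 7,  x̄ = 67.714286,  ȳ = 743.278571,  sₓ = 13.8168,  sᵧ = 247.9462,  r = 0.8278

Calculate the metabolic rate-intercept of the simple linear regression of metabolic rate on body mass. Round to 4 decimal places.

-262.6235

b = r · sᵧ/sₓ = 0.8278 · 247.9462/13.8168 = 14.855094
a = ȳ − b·x̄ = 743.278571 − 14.855094·67.714286 = -262.623520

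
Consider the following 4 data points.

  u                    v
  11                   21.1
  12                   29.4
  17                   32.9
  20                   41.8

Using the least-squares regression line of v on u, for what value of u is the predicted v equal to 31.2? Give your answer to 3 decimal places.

n = 4, Σx = 60, Σy = 125.2, Σxy = 1980.2, Σx² = 954
Sxx = Σx² − (Σx)²/n = 954 − 900 = 54
Sxy = Σxy − (Σx)(Σy)/n = 1980.2 − 1878 = 102.2
b = Sxy/Sxx = 102.2/54 = 1.892593
a = ȳ − b·x̄ = 31.3 − 1.892593·15 = 2.911111
Set a + b·x = 31.2: x = (31.2 − 2.911111) / 1.892593 = 14.947162

14.947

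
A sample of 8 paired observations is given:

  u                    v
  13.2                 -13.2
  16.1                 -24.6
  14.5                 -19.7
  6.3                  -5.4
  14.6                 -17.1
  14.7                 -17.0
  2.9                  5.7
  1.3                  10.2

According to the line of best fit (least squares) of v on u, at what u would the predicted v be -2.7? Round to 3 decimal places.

n = 8, Σx = 83.6, Σy = -81.1, Σxy = -1359.74, Σx² = 1122.74
Sxx = Σx² − (Σx)²/n = 1122.74 − 873.62 = 249.12
Sxy = Σxy − (Σx)(Σy)/n = -1359.74 − (-847.495) = -512.245
b = Sxy/Sxx = -512.245/249.12 = -2.056218
a = ȳ − b·x̄ = -10.1375 − (-2.056218)·10.45 = 11.349977
Set a + b·x = -2.7: x = (-2.7 − 11.349977) / (-2.056218) = 6.832922

6.833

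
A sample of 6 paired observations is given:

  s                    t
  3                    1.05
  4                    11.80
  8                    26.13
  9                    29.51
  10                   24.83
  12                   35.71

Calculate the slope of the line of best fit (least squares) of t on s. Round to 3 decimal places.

n = 6, Σx = 46, Σy = 129.03, Σxy = 1201.8, Σx² = 414
Sxx = Σx² − (Σx)²/n = 414 − 352.666667 = 61.333333
Sxy = Σxy − (Σx)(Σy)/n = 1201.8 − 989.23 = 212.57
b = Sxy/Sxx = 212.57/61.333333 = 3.465815

3.466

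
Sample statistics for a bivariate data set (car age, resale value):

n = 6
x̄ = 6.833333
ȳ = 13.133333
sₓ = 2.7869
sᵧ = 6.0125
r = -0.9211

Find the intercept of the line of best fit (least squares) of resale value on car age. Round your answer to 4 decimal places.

26.7125

b = r · sᵧ/sₓ = -0.9211 · 6.0125/2.7869 = -1.987195
a = ȳ − b·x̄ = 13.133333 − (-1.987195)·6.833333 = 26.712498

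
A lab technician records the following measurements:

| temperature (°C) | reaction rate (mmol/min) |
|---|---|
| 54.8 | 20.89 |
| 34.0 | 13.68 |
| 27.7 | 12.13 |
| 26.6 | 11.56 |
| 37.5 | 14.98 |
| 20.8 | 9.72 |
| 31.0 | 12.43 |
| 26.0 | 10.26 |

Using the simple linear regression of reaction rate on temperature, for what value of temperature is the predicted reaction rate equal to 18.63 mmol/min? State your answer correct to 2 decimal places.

48.42

n = 8, Σx = 258.4, Σy = 105.65, Σxy = 3669.405, Σx² = 9109.78
Sxx = Σx² − (Σx)²/n = 9109.78 − 8346.32 = 763.46
Sxy = Σxy − (Σx)(Σy)/n = 3669.405 − 3412.495 = 256.91
b = Sxy/Sxx = 256.91/763.46 = 0.336507
a = ȳ − b·x̄ = 13.20625 − 0.336507·32.3 = 2.337058
Set a + b·x = 18.63: x = (18.63 − 2.337058) / 0.336507 = 48.417770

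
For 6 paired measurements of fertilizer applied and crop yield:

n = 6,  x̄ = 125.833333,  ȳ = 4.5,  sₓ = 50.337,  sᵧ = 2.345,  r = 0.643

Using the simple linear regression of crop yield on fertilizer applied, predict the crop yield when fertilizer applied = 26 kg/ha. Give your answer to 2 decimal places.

1.51

b = r · sᵧ/sₓ = 0.643 · 2.345/50.337 = 0.029955
a = ȳ − b·x̄ = 4.5 − 0.029955·125.833333 = 0.730687
ŷ(26) = a + b·26 = 0.730687 + 0.029955·26 = 1.509512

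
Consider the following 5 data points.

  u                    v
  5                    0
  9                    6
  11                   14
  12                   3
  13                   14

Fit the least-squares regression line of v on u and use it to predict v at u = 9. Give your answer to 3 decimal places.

6.000

n = 5, Σx = 50, Σy = 37, Σxy = 426, Σx² = 540
Sxx = Σx² − (Σx)²/n = 540 − 500 = 40
Sxy = Σxy − (Σx)(Σy)/n = 426 − 370 = 56
b = Sxy/Sxx = 56/40 = 1.4
a = ȳ − b·x̄ = 7.4 − 1.4·10 = -6.6
ŷ(9) = a + b·9 = -6.6 + 1.4·9 = 6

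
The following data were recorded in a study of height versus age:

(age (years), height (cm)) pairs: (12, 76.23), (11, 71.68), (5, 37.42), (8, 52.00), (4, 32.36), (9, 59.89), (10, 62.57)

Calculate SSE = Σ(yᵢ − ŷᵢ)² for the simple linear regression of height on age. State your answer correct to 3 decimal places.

n = 7, Σx = 59, Σy = 392.15, Σxy = 3600.49, Σx² = 551, Σy² = 23602.2783
Sxx = Σx² − (Σx)²/n = 551 − 497.285714 = 53.714286
Sxy = Σxy − (Σx)(Σy)/n = 3600.49 − 3305.264286 = 295.225714
Syy = Σy² − (Σy)²/n = 23602.2783 − 21968.803214 = 1633.475086
b = Sxy/Sxx = 295.225714/53.714286 = 5.496223
SSE = Syy − b·Sxy = 1633.475086 − 5.496223·295.225714 = 10.848605

10.849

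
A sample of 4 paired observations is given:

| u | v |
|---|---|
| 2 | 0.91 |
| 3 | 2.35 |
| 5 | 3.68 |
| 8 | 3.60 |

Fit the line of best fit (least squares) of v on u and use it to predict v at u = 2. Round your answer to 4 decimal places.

1.6064

n = 4, Σx = 18, Σy = 10.54, Σxy = 56.07, Σx² = 102
Sxx = Σx² − (Σx)²/n = 102 − 81 = 21
Sxy = Σxy − (Σx)(Σy)/n = 56.07 − 47.43 = 8.64
b = Sxy/Sxx = 8.64/21 = 0.411429
a = ȳ − b·x̄ = 2.635 − 0.411429·4.5 = 0.783571
ŷ(2) = a + b·2 = 0.783571 + 0.411429·2 = 1.606429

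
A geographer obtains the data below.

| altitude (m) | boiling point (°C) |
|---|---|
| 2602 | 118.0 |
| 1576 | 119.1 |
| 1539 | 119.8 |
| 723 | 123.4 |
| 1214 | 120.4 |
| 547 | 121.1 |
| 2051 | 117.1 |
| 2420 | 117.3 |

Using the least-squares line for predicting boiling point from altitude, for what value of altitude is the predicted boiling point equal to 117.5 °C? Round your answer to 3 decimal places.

n = 8, Σx = 12672, Σy = 956.2, Σxy = 1504773.4, Σx² = 23981436
Sxx = Σx² − (Σx)²/n = 23981436 − 20072448 = 3908988
Sxy = Σxy − (Σx)(Σy)/n = 1504773.4 − 1514620.8 = -9847.4
b = Sxy/Sxx = -9847.4/3908988 = -0.002519
a = ȳ − b·x̄ = 119.525 − (-0.002519)·1584 = 123.515363
Set a + b·x = 117.5: x = (117.5 − 123.515363) / (-0.002519) = 2387.836617

2387.837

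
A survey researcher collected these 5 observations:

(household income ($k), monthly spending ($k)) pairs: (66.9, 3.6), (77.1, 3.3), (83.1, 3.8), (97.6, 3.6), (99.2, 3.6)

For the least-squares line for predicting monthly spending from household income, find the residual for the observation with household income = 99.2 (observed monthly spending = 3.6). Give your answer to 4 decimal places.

n = 5, Σx = 423.9, Σy = 17.9, Σxy = 1519.53, Σx² = 36692.03
Sxx = Σx² − (Σx)²/n = 36692.03 − 35938.242 = 753.788
Sxy = Σxy − (Σx)(Σy)/n = 1519.53 − 1517.562 = 1.968
b = Sxy/Sxx = 1.968/753.788 = 0.002611
a = ȳ − b·x̄ = 3.58 − 0.002611·84.78 = 3.358655
ŷ(99.2) = 3.358655 + 0.002611·99.2 = 3.617648
residual = y − ŷ = 3.6 − 3.617648 = -0.017648

-0.0176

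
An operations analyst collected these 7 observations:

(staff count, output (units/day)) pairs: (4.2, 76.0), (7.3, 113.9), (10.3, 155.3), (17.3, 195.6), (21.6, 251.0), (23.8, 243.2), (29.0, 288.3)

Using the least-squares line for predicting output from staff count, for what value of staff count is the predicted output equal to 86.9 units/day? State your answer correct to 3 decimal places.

n = 7, Σx = 113.5, Σy = 1323.3, Σxy = 25704.6, Σx² = 2350.31
Sxx = Σx² − (Σx)²/n = 2350.31 − 1840.321429 = 509.988571
Sxy = Σxy − (Σx)(Σy)/n = 25704.6 − 21456.364286 = 4248.235714
b = Sxy/Sxx = 4248.235714/509.988571 = 8.330061
a = ȳ − b·x̄ = 189.042857 − 8.330061·16.214286 = 53.976874
Set a + b·x = 86.9: x = (86.9 − 53.976874) / 8.330061 = 3.952327

3.952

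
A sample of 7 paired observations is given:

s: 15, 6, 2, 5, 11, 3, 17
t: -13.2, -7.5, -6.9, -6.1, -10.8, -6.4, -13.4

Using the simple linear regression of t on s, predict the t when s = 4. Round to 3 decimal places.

n = 7, Σx = 59, Σy = -64.3, Σxy = -653.1, Σx² = 709
Sxx = Σx² − (Σx)²/n = 709 − 497.285714 = 211.714286
Sxy = Σxy − (Σx)(Σy)/n = -653.1 − (-541.957143) = -111.142857
b = Sxy/Sxx = -111.142857/211.714286 = -0.524966
a = ȳ − b·x̄ = -9.185714 − (-0.524966)·8.428571 = -4.760999
ŷ(4) = a + b·4 = -4.760999 + (-0.524966)·4 = -6.860864

-6.861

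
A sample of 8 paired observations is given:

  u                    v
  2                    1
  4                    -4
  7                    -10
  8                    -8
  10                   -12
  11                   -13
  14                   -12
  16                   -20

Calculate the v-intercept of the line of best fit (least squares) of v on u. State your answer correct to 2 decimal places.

1.47

n = 8, Σx = 72, Σy = -78, Σxy = -899, Σx² = 806
Sxx = Σx² − (Σx)²/n = 806 − 648 = 158
Sxy = Σxy − (Σx)(Σy)/n = -899 − (-702) = -197
b = Sxy/Sxx = -197/158 = -1.246835
a = ȳ − b·x̄ = -9.75 − (-1.246835)·9 = 1.471519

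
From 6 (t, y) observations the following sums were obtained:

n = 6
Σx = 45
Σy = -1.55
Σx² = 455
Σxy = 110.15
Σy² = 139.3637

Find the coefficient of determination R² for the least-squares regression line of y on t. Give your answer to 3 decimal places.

Sxx = Σx² − (Σx)²/n = 455 − 337.5 = 117.5
Sxy = Σxy − (Σx)(Σy)/n = 110.15 − (-11.625) = 121.775
Syy = Σy² − (Σy)²/n = 139.3637 − 0.400417 = 138.963283
R² = Sxy²/(Sxx·Syy) = (121.775)²/(117.5·138.963283) = 0.908193

0.908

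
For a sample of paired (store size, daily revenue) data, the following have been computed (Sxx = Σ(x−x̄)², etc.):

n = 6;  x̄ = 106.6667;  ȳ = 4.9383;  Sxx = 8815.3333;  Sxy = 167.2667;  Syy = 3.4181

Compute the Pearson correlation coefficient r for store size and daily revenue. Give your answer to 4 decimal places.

r = Sxy/√(Sxx·Syy) = 167.2667/√(30131.690753) = 167.2667/173.584823 = 0.963602

0.9636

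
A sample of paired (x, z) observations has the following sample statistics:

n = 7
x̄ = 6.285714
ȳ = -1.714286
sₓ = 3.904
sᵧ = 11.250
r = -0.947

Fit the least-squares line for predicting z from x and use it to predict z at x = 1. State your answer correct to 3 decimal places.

b = r · sᵧ/sₓ = -0.947 · 11.25/3.904 = -2.728932
a = ȳ − b·x̄ = -1.714286 − (-2.728932)·6.285714 = 15.438999
ŷ(1) = a + b·1 = 15.438999 + (-2.728932)·1 = 12.710067

12.710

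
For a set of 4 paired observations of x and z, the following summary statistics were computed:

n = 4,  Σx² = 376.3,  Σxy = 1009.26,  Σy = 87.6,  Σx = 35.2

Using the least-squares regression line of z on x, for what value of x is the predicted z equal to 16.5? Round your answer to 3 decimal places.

Sxx = Σx² − (Σx)²/n = 376.3 − 309.76 = 66.54
Sxy = Σxy − (Σx)(Σy)/n = 1009.26 − 770.88 = 238.38
b = Sxy/Sxx = 238.38/66.54 = 3.582507
a = ȳ − b·x̄ = 21.9 − 3.582507·8.8 = -9.626060
Set a + b·x = 16.5: x = (16.5 − (-9.626060)) / 3.582507 = 7.292676

7.293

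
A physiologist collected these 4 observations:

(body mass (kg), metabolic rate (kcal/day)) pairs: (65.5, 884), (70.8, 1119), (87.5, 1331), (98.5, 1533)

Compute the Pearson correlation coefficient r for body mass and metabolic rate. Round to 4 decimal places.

0.9783

n = 4, Σx = 322.3, Σy = 4867, Σxy = 404590.2, Σx² = 26661.39, Σy² = 6155267
Sxx = Σx² − (Σx)²/n = 26661.39 − 25969.3225 = 692.0675
Sxy = Σxy − (Σx)(Σy)/n = 404590.2 − 392158.525 = 12431.675
Syy = Σy² − (Σy)²/n = 6155267 − 5921922.25 = 233344.75
r = Sxy/√(Sxx·Syy) = 12431.675/√(161490317.770625) = 12431.675/12707.884079 = 0.978265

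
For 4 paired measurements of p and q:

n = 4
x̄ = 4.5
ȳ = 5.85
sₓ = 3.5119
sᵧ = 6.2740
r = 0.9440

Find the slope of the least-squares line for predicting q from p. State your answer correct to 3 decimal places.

b = r · sᵧ/sₓ = 0.944 · 6.274/3.5119 = 1.686453

1.686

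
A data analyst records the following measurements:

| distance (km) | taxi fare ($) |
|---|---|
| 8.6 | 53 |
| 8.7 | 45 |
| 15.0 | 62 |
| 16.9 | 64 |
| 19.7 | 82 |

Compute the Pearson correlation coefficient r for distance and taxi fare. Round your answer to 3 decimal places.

0.933

n = 5, Σx = 68.9, Σy = 306, Σxy = 4474.3, Σx² = 1048.35, Σy² = 19498
Sxx = Σx² − (Σx)²/n = 1048.35 − 949.442 = 98.908
Sxy = Σxy − (Σx)(Σy)/n = 4474.3 − 4216.68 = 257.62
Syy = Σy² − (Σy)²/n = 19498 − 18727.2 = 770.8
r = Sxy/√(Sxx·Syy) = 257.62/√(76238.2864) = 257.62/276.112815 = 0.933024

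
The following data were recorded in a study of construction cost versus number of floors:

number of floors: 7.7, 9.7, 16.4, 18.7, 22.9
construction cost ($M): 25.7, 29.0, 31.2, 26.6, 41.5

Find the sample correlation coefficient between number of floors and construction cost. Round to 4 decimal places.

n = 5, Σx = 75.4, Σy = 154, Σxy = 2438.64, Σx² = 1296.44, Σy² = 4904.74
Sxx = Σx² − (Σx)²/n = 1296.44 − 1137.032 = 159.408
Sxy = Σxy − (Σx)(Σy)/n = 2438.64 − 2322.32 = 116.32
Syy = Σy² − (Σy)²/n = 4904.74 − 4743.2 = 161.54
r = Sxy/√(Sxx·Syy) = 116.32/√(25750.76832) = 116.32/160.470459 = 0.724869

0.7249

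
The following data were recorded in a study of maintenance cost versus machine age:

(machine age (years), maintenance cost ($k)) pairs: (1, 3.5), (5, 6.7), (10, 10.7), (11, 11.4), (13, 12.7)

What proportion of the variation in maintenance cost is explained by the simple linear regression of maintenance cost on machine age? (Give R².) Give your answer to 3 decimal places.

n = 5, Σx = 40, Σy = 45, Σxy = 434.5, Σx² = 416, Σy² = 462.88
Sxx = Σx² − (Σx)²/n = 416 − 320 = 96
Sxy = Σxy − (Σx)(Σy)/n = 434.5 − 360 = 74.5
Syy = Σy² − (Σy)²/n = 462.88 − 405 = 57.88
R² = Sxy²/(Sxx·Syy) = (74.5)²/(96·57.88) = 0.998879

0.999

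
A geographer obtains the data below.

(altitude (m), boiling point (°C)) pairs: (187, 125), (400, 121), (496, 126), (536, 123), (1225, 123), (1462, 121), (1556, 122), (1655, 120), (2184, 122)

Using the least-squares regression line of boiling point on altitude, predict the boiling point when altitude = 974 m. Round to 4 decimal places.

122.7248

n = 9, Σx = 9701, Σy = 1103, Σxy = 1182656, Σx² = 14296367
Sxx = Σx² − (Σx)²/n = 14296367 − 10456600.111111 = 3839766.888889
Sxy = Σxy − (Σx)(Σy)/n = 1182656 − 1188911.444444 = -6255.444444
b = Sxy/Sxx = -6255.444444/3839766.888889 = -0.001629
a = ȳ − b·x̄ = 122.555556 − (-0.001629)·1077.888889 = 124.311567
ŷ(974) = a + b·974 = 124.311567 + (-0.001629)·974 = 122.724803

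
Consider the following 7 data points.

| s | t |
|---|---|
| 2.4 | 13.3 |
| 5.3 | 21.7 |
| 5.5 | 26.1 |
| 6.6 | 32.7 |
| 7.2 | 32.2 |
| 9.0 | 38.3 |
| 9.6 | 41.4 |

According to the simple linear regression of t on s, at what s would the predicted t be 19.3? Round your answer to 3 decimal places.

n = 7, Σx = 45.6, Σy = 205.7, Σxy = 1480.28, Σx² = 332.66
Sxx = Σx² − (Σx)²/n = 332.66 − 297.051429 = 35.608571
Sxy = Σxy − (Σx)(Σy)/n = 1480.28 − 1339.988571 = 140.291429
b = Sxy/Sxx = 140.291429/35.608571 = 3.939822
a = ȳ − b·x̄ = 29.385714 − 3.939822·6.514286 = 3.720589
Set a + b·x = 19.3: x = (19.3 − 3.720589) / 3.939822 = 3.954344

3.954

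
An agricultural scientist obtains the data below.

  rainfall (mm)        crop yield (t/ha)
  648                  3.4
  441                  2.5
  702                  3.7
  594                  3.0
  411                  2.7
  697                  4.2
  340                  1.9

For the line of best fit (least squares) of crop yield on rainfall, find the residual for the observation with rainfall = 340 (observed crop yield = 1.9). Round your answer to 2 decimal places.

n = 7, Σx = 3833, Σy = 21.4, Σxy = 12368.2, Σx² = 2230355
Sxx = Σx² − (Σx)²/n = 2230355 − 2098841.285714 = 131513.714286
Sxy = Σxy − (Σx)(Σy)/n = 12368.2 − 11718.028571 = 650.171429
b = Sxy/Sxx = 650.171429/131513.714286 = 0.004944
a = ȳ − b·x̄ = 3.057143 − 0.004944·547.571429 = 0.350085
ŷ(340) = 0.350085 + 0.004944·340 = 2.030961
residual = y − ŷ = 1.9 − 2.030961 = -0.130961

-0.13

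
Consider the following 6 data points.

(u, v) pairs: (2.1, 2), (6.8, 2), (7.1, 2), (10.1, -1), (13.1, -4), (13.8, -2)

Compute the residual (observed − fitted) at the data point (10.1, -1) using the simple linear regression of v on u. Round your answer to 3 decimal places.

n = 6, Σx = 53, Σy = -1, Σxy = -58.1, Σx² = 565.12
Sxx = Σx² − (Σx)²/n = 565.12 − 468.166667 = 96.953333
Sxy = Σxy − (Σx)(Σy)/n = -58.1 − (-8.833333) = -49.266667
b = Sxy/Sxx = -49.266667/96.953333 = -0.508148
a = ȳ − b·x̄ = -0.166667 − (-0.508148)·8.833333 = 4.321976
ŷ(10.1) = 4.321976 + (-0.508148)·10.1 = -0.810321
residual = y − ŷ = -1 − (-0.810321) = -0.189679

-0.190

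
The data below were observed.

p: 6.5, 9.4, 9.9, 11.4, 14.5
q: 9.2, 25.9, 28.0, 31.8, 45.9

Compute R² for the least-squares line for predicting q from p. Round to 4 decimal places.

0.9824

n = 5, Σx = 51.7, Σy = 140.8, Σxy = 1608.53, Σx² = 568.83, Σy² = 4657.5
Sxx = Σx² − (Σx)²/n = 568.83 − 534.578 = 34.252
Sxy = Σxy − (Σx)(Σy)/n = 1608.53 − 1455.872 = 152.658
Syy = Σy² − (Σy)²/n = 4657.5 − 3964.928 = 692.572
R² = Sxy²/(Sxx·Syy) = (152.658)²/(34.252·692.572) = 0.982400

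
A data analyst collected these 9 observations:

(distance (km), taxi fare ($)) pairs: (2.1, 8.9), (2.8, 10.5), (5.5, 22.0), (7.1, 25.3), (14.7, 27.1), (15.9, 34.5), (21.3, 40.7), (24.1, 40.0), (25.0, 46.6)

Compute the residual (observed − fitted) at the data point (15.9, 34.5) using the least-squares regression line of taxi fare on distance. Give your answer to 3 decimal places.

2.271

n = 9, Σx = 118.5, Σy = 255.6, Σxy = 4291.55, Σx² = 2221.31
Sxx = Σx² − (Σx)²/n = 2221.31 − 1560.25 = 661.06
Sxy = Σxy − (Σx)(Σy)/n = 4291.55 − 3365.4 = 926.15
b = Sxy/Sxx = 926.15/661.06 = 1.401007
a = ȳ − b·x̄ = 28.4 − 1.401007·13.166667 = 9.953402
ŷ(15.9) = 9.953402 + 1.401007·15.9 = 32.229420
residual = y − ŷ = 34.5 − 32.229420 = 2.270580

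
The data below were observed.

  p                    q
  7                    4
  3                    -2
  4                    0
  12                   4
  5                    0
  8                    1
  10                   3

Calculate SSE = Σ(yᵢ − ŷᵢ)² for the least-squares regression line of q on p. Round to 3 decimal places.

n = 7, Σx = 49, Σy = 10, Σxy = 108, Σx² = 407, Σy² = 46
Sxx = Σx² − (Σx)²/n = 407 − 343 = 64
Sxy = Σxy − (Σx)(Σy)/n = 108 − 70 = 38
Syy = Σy² − (Σy)²/n = 46 − 14.285714 = 31.714286
b = Sxy/Sxx = 38/64 = 0.59375
SSE = Syy − b·Sxy = 31.714286 − 0.59375·38 = 9.151786

9.152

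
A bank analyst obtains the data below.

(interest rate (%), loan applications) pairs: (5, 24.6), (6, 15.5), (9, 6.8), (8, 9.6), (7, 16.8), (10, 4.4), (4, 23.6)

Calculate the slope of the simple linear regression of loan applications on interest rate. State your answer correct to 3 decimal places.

n = 7, Σx = 49, Σy = 101.3, Σxy = 610, Σx² = 371
Sxx = Σx² − (Σx)²/n = 371 − 343 = 28
Sxy = Σxy − (Σx)(Σy)/n = 610 − 709.1 = -99.1
b = Sxy/Sxx = -99.1/28 = -3.539286

-3.539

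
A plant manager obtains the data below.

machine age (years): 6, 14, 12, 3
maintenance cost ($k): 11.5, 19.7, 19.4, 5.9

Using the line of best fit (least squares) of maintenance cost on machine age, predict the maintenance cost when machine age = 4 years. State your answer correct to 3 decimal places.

8.037

n = 4, Σx = 35, Σy = 56.5, Σxy = 595.3, Σx² = 385
Sxx = Σx² − (Σx)²/n = 385 − 306.25 = 78.75
Sxy = Σxy − (Σx)(Σy)/n = 595.3 − 494.375 = 100.925
b = Sxy/Sxx = 100.925/78.75 = 1.281587
a = ȳ − b·x̄ = 14.125 − 1.281587·8.75 = 2.911111
ŷ(4) = a + b·4 = 2.911111 + 1.281587·4 = 8.037460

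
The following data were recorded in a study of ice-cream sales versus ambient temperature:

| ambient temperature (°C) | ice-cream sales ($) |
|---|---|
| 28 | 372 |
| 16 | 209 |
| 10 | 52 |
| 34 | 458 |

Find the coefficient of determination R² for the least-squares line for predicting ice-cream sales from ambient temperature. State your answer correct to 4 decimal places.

0.9804

n = 4, Σx = 88, Σy = 1091, Σxy = 29852, Σx² = 2296, Σy² = 394533
Sxx = Σx² − (Σx)²/n = 2296 − 1936 = 360
Sxy = Σxy − (Σx)(Σy)/n = 29852 − 24002 = 5850
Syy = Σy² − (Σy)²/n = 394533 − 297570.25 = 96962.75
R² = Sxy²/(Sxx·Syy) = (5850)²/(360·96962.75) = 0.980402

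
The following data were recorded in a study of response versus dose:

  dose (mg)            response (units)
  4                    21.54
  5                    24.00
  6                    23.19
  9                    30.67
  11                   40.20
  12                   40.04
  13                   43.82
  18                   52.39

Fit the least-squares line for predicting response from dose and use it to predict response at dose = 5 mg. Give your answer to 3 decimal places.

n = 8, Σx = 78, Σy = 275.85, Σxy = 3056.69, Σx² = 916
Sxx = Σx² − (Σx)²/n = 916 − 760.5 = 155.5
Sxy = Σxy − (Σx)(Σy)/n = 3056.69 − 2689.5375 = 367.1525
b = Sxy/Sxx = 367.1525/155.5 = 2.361109
a = ȳ − b·x̄ = 34.48125 − 2.361109·9.75 = 11.460434
ŷ(5) = a + b·5 = 11.460434 + 2.361109·5 = 23.265981

23.266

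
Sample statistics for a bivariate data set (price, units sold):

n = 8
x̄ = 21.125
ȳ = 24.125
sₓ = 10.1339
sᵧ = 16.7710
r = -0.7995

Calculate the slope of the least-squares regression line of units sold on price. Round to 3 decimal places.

-1.323

b = r · sᵧ/sₓ = -0.7995 · 16.771/10.1339 = -1.323125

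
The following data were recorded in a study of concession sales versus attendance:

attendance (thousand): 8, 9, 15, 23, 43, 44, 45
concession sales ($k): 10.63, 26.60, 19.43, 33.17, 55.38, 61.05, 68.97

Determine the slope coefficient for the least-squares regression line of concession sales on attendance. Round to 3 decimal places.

1.282

n = 7, Σx = 187, Σy = 275.23, Σxy = 9549.99, Σx² = 6709
Sxx = Σx² − (Σx)²/n = 6709 − 4995.571429 = 1713.428571
Sxy = Σxy − (Σx)(Σy)/n = 9549.99 − 7352.572857 = 2197.417143
b = Sxy/Sxx = 2197.417143/1713.428571 = 1.282468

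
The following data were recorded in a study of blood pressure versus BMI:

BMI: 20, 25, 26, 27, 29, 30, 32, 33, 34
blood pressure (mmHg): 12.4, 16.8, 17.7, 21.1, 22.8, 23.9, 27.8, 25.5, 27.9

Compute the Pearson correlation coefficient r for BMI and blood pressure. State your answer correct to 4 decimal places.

n = 9, Σx = 256, Σy = 195.9, Σxy = 5755.8, Σx² = 7440, Σy² = 4487.05
Sxx = Σx² − (Σx)²/n = 7440 − 7281.777778 = 158.222222
Sxy = Σxy − (Σx)(Σy)/n = 5755.8 − 5572.266667 = 183.533333
Syy = Σy² − (Σy)²/n = 4487.05 − 4264.09 = 222.96
r = Sxy/√(Sxx·Syy) = 183.533333/√(35277.226667) = 183.533333/187.822327 = 0.977165

0.9772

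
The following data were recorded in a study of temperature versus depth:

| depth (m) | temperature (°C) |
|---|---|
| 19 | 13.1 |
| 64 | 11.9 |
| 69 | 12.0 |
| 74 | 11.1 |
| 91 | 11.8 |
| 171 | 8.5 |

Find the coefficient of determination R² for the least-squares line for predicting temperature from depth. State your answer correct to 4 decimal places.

n = 6, Σx = 488, Σy = 68.4, Σxy = 5187.2, Σx² = 52216, Σy² = 791.92
Sxx = Σx² − (Σx)²/n = 52216 − 39690.666667 = 12525.333333
Sxy = Σxy − (Σx)(Σy)/n = 5187.2 − 5563.2 = -376
Syy = Σy² − (Σy)²/n = 791.92 − 779.76 = 12.16
R² = Sxy²/(Sxx·Syy) = (-376)²/(12525.333333·12.16) = 0.928224

0.9282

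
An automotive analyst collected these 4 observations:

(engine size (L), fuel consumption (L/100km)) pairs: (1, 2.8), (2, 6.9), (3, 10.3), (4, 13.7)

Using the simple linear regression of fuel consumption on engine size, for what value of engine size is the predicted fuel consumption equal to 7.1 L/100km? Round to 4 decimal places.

n = 4, Σx = 10, Σy = 33.7, Σxy = 102.3, Σx² = 30
Sxx = Σx² − (Σx)²/n = 30 − 25 = 5
Sxy = Σxy − (Σx)(Σy)/n = 102.3 − 84.25 = 18.05
b = Sxy/Sxx = 18.05/5 = 3.61
a = ȳ − b·x̄ = 8.425 − 3.61·2.5 = -0.6
Set a + b·x = 7.1: x = (7.1 − (-0.6)) / 3.61 = 2.132964

2.1330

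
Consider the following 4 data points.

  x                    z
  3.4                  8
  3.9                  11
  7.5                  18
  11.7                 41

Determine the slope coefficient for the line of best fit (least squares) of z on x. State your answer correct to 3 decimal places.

n = 4, Σx = 26.5, Σy = 78, Σxy = 684.8, Σx² = 219.91
Sxx = Σx² − (Σx)²/n = 219.91 − 175.5625 = 44.3475
Sxy = Σxy − (Σx)(Σy)/n = 684.8 − 516.75 = 168.05
b = Sxy/Sxx = 168.05/44.3475 = 3.789391

3.789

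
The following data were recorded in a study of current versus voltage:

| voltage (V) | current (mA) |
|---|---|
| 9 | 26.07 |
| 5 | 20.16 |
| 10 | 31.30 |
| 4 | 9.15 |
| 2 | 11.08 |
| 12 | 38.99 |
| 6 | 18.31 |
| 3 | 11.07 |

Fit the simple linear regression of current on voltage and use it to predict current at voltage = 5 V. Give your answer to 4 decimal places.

n = 8, Σx = 51, Σy = 166.13, Σxy = 1318.14, Σx² = 415
Sxx = Σx² − (Σx)²/n = 415 − 325.125 = 89.875
Sxy = Σxy − (Σx)(Σy)/n = 1318.14 − 1059.07875 = 259.06125
b = Sxy/Sxx = 259.06125/89.875 = 2.882462
a = ȳ − b·x̄ = 20.76625 − 2.882462·6.375 = 2.390556
ŷ(5) = a + b·5 = 2.390556 + 2.882462·5 = 16.802865

16.8029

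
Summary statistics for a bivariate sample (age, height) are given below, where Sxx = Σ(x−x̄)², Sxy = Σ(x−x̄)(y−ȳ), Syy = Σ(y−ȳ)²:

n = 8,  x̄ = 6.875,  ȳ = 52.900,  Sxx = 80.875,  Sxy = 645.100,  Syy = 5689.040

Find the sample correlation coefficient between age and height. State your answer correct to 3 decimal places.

0.951

r = Sxy/√(Sxx·Syy) = 645.1/√(460101.11) = 645.1/678.307533 = 0.951044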